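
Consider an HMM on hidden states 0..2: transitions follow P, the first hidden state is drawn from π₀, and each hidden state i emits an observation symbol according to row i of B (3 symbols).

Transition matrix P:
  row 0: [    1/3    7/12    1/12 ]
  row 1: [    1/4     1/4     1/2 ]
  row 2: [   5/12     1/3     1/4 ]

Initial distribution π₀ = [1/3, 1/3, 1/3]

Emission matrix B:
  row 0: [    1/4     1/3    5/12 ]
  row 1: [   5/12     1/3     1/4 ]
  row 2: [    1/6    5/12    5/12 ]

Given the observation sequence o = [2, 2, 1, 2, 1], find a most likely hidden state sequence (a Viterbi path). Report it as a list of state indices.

t=0: δ = [1.389e-01, 8.333e-02, 1.389e-01]  (obs o_0=2)
t=1: δ = [2.411e-02, 2.025e-02, 1.736e-02]  ψ = [2, 0, 1]  (obs o_1=2)
t=2: δ = [2.679e-03, 4.689e-03, 4.220e-03]  ψ = [0, 0, 1]  (obs o_2=1)
t=3: δ = [7.326e-04, 3.907e-04, 9.768e-04]  ψ = [2, 0, 1]  (obs o_3=2)
t=4: δ = [1.357e-04, 1.424e-04, 1.017e-04]  ψ = [2, 0, 2]  (obs o_4=1)
backtrack: best end state = 1; path = [0, 1, 2, 0, 1]

path = [0, 1, 2, 0, 1]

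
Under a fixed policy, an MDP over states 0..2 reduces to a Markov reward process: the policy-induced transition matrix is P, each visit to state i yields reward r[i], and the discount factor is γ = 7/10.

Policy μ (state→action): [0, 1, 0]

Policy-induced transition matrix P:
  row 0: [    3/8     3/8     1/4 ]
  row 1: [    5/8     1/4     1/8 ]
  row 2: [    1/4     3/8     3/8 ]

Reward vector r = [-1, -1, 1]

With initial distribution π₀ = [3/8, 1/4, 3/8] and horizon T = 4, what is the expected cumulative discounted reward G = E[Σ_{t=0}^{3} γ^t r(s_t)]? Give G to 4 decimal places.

G = -1.0121

t=0: π = [0.3750, 0.2500, 0.3750], E[r] = -0.2500, γ^t·E[r] = -0.250000, running G = -0.250000
t=1: π = [0.3906, 0.3438, 0.2656], E[r] = -0.4688, γ^t·E[r] = -0.328125, running G = -0.578125
t=2: π = [0.4277, 0.3320, 0.2402], E[r] = -0.5195, γ^t·E[r] = -0.254570, running G = -0.832695
t=3: π = [0.4280, 0.3335, 0.2385], E[r] = -0.5229, γ^t·E[r] = -0.179372, running G = -1.012067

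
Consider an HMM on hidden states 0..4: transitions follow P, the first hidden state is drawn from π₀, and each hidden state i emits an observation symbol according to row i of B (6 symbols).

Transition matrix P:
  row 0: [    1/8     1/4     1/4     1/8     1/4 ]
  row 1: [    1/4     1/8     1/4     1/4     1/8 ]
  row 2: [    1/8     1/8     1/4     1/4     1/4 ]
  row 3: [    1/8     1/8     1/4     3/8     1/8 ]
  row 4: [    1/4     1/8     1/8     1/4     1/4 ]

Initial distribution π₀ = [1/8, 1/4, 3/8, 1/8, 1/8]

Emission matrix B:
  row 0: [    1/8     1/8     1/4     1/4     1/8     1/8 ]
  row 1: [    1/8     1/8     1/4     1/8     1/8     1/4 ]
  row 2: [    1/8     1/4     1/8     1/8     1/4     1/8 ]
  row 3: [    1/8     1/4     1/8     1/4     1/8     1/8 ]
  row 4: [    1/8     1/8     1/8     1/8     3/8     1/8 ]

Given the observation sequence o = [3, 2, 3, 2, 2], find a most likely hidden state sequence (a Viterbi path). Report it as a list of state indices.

path = [0, 1, 0, 1, 0]

t=0: δ = [3.125e-02, 3.125e-02, 4.688e-02, 3.125e-02, 1.562e-02]  (obs o_0=3)
t=1: δ = [1.953e-03, 1.953e-03, 1.465e-03, 1.465e-03, 1.465e-03]  ψ = [1, 0, 2, 2, 2]  (obs o_1=2)
t=2: δ = [1.221e-04, 6.104e-05, 6.104e-05, 1.373e-04, 6.104e-05]  ψ = [1, 0, 0, 3, 0]  (obs o_2=3)
t=3: δ = [4.292e-06, 7.629e-06, 4.292e-06, 6.437e-06, 3.815e-06]  ψ = [3, 0, 3, 3, 0]  (obs o_3=2)
t=4: δ = [4.768e-07, 2.682e-07, 2.384e-07, 3.017e-07, 1.341e-07]  ψ = [1, 0, 1, 3, 0]  (obs o_4=2)
backtrack: best end state = 0; path = [0, 1, 0, 1, 0]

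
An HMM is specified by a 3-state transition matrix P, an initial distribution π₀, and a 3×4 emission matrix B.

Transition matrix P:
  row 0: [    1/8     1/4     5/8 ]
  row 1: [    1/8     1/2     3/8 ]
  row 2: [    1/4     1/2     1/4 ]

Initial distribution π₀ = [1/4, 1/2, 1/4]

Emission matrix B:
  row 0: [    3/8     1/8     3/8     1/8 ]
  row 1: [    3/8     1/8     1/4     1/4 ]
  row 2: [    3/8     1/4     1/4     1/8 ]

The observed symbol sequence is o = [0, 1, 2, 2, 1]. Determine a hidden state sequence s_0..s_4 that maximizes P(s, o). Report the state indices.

path = [1, 2, 1, 1, 2]

t=0: δ = [9.375e-02, 1.875e-01, 9.375e-02]  (obs o_0=0)
t=1: δ = [2.930e-03, 1.172e-02, 1.758e-02]  ψ = [1, 1, 1]  (obs o_1=1)
t=2: δ = [1.648e-03, 2.197e-03, 1.099e-03]  ψ = [2, 2, 1]  (obs o_2=2)
t=3: δ = [1.030e-04, 2.747e-04, 2.575e-04]  ψ = [1, 1, 0]  (obs o_3=2)
t=4: δ = [8.047e-06, 1.717e-05, 2.575e-05]  ψ = [2, 1, 1]  (obs o_4=1)
backtrack: best end state = 2; path = [1, 2, 1, 1, 2]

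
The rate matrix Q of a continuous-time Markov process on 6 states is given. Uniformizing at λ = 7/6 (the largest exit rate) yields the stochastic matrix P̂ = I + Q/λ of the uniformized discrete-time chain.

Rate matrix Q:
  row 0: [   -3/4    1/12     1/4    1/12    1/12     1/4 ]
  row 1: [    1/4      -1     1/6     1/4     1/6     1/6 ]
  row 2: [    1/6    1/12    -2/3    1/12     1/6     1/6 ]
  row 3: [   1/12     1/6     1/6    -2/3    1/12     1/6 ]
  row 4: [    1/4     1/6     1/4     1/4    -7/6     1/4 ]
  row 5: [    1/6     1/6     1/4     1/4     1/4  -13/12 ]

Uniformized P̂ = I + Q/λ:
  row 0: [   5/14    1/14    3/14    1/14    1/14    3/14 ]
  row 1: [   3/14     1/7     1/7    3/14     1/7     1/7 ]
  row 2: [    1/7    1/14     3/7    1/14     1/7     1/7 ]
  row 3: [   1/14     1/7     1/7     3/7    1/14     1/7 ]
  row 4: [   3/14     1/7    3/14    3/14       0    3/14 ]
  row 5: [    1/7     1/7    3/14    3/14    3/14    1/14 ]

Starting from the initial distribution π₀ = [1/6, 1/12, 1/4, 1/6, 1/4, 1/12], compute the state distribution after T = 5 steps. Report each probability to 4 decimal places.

π = [0.1844, 0.1122, 0.2449, 0.1946, 0.1109, 0.1530]

t=0: π = [0.1667, 0.0833, 0.2500, 0.1667, 0.2500, 0.0833]
t=1: π = [0.1905, 0.1131, 0.2500, 0.1905, 0.0893, 0.1667]
t=2: π = [0.1845, 0.1114, 0.2462, 0.1922, 0.1148, 0.1509]
t=3: π = [0.1848, 0.1121, 0.2454, 0.1939, 0.1103, 0.1535]
t=4: π = [0.1845, 0.1121, 0.2450, 0.1944, 0.1110, 0.1530]
t=5: π = [0.1844, 0.1122, 0.2449, 0.1946, 0.1109, 0.1530]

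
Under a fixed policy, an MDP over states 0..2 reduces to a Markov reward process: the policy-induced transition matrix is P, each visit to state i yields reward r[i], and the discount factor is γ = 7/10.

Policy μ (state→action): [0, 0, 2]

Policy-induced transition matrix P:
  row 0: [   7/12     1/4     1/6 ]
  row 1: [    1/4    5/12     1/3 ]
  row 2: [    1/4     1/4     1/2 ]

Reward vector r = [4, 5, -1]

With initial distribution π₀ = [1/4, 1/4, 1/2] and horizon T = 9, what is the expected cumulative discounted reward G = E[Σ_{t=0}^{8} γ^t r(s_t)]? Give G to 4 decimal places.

t=0: π = [0.2500, 0.2500, 0.5000], E[r] = 1.7500, γ^t·E[r] = 1.750000, running G = 1.750000
t=1: π = [0.3333, 0.2917, 0.3750], E[r] = 2.4167, γ^t·E[r] = 1.691667, running G = 3.441667
t=2: π = [0.3611, 0.2986, 0.3403], E[r] = 2.5972, γ^t·E[r] = 1.272639, running G = 4.714306
t=3: π = [0.3704, 0.2998, 0.3299], E[r] = 2.6505, γ^t·E[r] = 0.909109, running G = 5.623414
t=4: π = [0.3735, 0.3000, 0.3266], E[r] = 2.6671, γ^t·E[r] = 0.640359, running G = 6.263774
t=5: π = [0.3745, 0.3000, 0.3255], E[r] = 2.6724, γ^t·E[r] = 0.449148, running G = 6.712922
t=6: π = [0.3748, 0.3000, 0.3252], E[r] = 2.6741, γ^t·E[r] = 0.314609, running G = 7.027532
t=7: π = [0.3749, 0.3000, 0.3251], E[r] = 2.6747, γ^t·E[r] = 0.220274, running G = 7.247806
t=8: π = [0.3750, 0.3000, 0.3250], E[r] = 2.6749, γ^t·E[r] = 0.154203, running G = 7.402009

G = 7.4020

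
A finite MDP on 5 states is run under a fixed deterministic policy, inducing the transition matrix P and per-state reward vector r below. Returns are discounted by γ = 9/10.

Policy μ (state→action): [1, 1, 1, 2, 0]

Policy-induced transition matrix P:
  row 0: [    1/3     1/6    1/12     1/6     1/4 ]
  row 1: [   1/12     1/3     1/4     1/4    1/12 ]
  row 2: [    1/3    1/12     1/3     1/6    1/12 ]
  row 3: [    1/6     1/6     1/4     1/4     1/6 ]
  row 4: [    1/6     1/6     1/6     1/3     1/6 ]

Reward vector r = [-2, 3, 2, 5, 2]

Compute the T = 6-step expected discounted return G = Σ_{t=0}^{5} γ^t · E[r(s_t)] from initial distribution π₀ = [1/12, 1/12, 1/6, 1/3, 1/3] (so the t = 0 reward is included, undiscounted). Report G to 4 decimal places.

t=0: π = [0.0833, 0.0833, 0.1667, 0.3333, 0.3333], E[r] = 2.7500, γ^t·E[r] = 2.750000, running G = 2.750000
t=1: π = [0.2014, 0.1667, 0.2222, 0.2569, 0.1528], E[r] = 2.1319, γ^t·E[r] = 1.918750, running G = 4.668750
t=2: π = [0.2234, 0.1759, 0.2222, 0.2274, 0.1510], E[r] = 1.9647, γ^t·E[r] = 1.591406, running G = 6.260156
t=3: π = [0.2263, 0.1775, 0.2187, 0.2255, 0.1521], E[r] = 1.9487, γ^t·E[r] = 1.420629, running G = 7.680785
t=4: π = [0.2260, 0.1780, 0.2178, 0.2256, 0.1525], E[r] = 1.9506, γ^t·E[r] = 1.279816, running G = 8.960601
t=5: π = [0.2258, 0.1782, 0.2178, 0.2257, 0.1525], E[r] = 1.9521, γ^t·E[r] = 1.152693, running G = 10.113294

G = 10.1133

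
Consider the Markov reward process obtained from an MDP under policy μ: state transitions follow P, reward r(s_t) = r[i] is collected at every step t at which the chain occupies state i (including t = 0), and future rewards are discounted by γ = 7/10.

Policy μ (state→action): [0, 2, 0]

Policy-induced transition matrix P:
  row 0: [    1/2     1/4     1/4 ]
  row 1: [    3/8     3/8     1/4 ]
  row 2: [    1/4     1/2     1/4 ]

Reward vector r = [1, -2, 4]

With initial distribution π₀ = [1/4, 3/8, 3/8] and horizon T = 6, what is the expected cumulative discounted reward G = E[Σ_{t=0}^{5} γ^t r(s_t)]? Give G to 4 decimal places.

t=0: π = [0.2500, 0.3750, 0.3750], E[r] = 1.0000, γ^t·E[r] = 1.000000, running G = 1.000000
t=1: π = [0.3594, 0.3906, 0.2500], E[r] = 0.5781, γ^t·E[r] = 0.404688, running G = 1.404688
t=2: π = [0.3887, 0.3613, 0.2500], E[r] = 0.6660, γ^t·E[r] = 0.326348, running G = 1.731035
t=3: π = [0.3923, 0.3577, 0.2500], E[r] = 0.6770, γ^t·E[r] = 0.232212, running G = 1.963247
t=4: π = [0.3928, 0.3572, 0.2500], E[r] = 0.6784, γ^t·E[r] = 0.162878, running G = 2.126125
t=5: π = [0.3928, 0.3572, 0.2500], E[r] = 0.6785, γ^t·E[r] = 0.114043, running G = 2.240168

G = 2.2402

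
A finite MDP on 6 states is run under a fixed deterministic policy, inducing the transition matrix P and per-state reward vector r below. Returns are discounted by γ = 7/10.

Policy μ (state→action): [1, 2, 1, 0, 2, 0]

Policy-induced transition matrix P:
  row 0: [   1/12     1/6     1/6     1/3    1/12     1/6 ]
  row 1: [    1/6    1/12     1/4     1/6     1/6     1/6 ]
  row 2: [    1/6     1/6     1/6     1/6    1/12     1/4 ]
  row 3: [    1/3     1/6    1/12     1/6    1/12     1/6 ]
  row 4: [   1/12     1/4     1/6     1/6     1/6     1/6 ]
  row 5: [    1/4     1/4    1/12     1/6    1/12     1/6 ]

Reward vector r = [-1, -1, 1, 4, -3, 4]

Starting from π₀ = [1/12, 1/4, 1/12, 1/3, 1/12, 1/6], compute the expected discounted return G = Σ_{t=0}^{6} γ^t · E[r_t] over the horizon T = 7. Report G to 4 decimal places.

t=0: π = [0.0833, 0.2500, 0.0833, 0.3333, 0.0833, 0.1667], E[r] = 1.5000, γ^t·E[r] = 1.500000, running G = 1.500000
t=1: π = [0.2222, 0.1667, 0.1458, 0.1806, 0.1111, 0.1736], E[r] = 0.8403, γ^t·E[r] = 0.588194, running G = 2.088194
t=2: π = [0.1834, 0.1765, 0.1510, 0.2037, 0.1065, 0.1788], E[r] = 1.0017, γ^t·E[r] = 0.490851, running G = 2.579045
t=3: π = [0.1914, 0.1757, 0.1495, 0.1972, 0.1069, 0.1793], E[r] = 0.9676, γ^t·E[r] = 0.331901, running G = 2.910946
t=4: π = [0.1896, 0.1759, 0.1499, 0.1986, 0.1069, 0.1791], E[r] = 0.9745, γ^t·E[r] = 0.233982, running G = 3.144928
t=5: π = [0.1900, 0.1758, 0.1498, 0.1983, 0.1069, 0.1792], E[r] = 0.9731, γ^t·E[r] = 0.163543, running G = 3.308471
t=6: π = [0.1899, 0.1759, 0.1499, 0.1983, 0.1069, 0.1792], E[r] = 0.9734, γ^t·E[r] = 0.114515, running G = 3.422986

G = 3.4230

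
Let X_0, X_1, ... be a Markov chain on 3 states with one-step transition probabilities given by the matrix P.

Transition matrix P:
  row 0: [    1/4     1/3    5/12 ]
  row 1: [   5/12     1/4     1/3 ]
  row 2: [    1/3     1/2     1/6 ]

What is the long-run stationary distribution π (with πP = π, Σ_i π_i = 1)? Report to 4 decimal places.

π = [0.3350, 0.3553, 0.3096]

Balance equations π_j = Σ_i π_i·P[i][j]:
  π_0 = 1/4·π_0 + 5/12·π_1 + 1/3·π_2
  π_1 = 1/3·π_0 + 1/4·π_1 + 1/2·π_2
  normalize: π_0 + π_1 + π_2 = 1
Solving the linear system gives exactly π = [66/197, 70/197, 61/197].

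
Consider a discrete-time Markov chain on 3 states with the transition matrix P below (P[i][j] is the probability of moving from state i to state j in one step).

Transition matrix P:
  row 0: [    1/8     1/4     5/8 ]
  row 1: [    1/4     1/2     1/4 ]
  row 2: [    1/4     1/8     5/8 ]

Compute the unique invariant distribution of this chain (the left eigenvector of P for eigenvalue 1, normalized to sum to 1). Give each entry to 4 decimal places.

Balance equations π_j = Σ_i π_i·P[i][j]:
  π_0 = 1/8·π_0 + 1/4·π_1 + 1/4·π_2
  π_1 = 1/4·π_0 + 1/2·π_1 + 1/8·π_2
  normalize: π_0 + π_1 + π_2 = 1
Solving the linear system gives exactly π = [2/9, 11/45, 8/15].

π = [0.2222, 0.2444, 0.5333]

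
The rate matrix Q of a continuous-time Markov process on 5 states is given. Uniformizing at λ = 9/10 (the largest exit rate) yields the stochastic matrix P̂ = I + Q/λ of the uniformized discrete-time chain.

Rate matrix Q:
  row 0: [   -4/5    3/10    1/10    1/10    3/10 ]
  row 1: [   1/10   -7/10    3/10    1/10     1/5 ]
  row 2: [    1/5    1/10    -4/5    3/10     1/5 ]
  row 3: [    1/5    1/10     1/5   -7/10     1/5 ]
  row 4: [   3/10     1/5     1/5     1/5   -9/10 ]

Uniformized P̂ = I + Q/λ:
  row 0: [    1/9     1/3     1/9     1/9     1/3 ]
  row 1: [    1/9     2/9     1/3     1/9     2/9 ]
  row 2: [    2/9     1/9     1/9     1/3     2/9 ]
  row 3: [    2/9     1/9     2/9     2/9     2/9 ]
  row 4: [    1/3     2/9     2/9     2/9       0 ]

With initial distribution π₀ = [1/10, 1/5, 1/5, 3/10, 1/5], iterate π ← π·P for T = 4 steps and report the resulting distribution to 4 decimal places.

t=0: π = [0.1000, 0.2000, 0.2000, 0.3000, 0.2000]
t=1: π = [0.2111, 0.1778, 0.2111, 0.2111, 0.1889]
t=2: π = [0.2000, 0.1988, 0.1951, 0.2025, 0.2037]
t=3: π = [0.2005, 0.2003, 0.2004, 0.1996, 0.1992]
t=4: π = [0.1998, 0.2001, 0.1999, 0.2000, 0.2002]

π = [0.1998, 0.2001, 0.1999, 0.2000, 0.2002]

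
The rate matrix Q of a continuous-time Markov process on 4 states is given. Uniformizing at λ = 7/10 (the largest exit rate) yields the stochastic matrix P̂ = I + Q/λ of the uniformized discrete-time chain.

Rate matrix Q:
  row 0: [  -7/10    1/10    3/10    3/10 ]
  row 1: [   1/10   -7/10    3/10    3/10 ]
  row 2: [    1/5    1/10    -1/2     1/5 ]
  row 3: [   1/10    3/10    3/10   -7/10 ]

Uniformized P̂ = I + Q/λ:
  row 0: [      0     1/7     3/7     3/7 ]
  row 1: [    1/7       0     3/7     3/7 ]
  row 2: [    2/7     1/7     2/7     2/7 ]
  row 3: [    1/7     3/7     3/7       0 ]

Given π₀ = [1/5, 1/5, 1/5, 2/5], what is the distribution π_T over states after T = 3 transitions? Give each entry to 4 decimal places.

t=0: π = [0.2000, 0.2000, 0.2000, 0.4000]
t=1: π = [0.1429, 0.2286, 0.4000, 0.2286]
t=2: π = [0.1796, 0.1755, 0.3714, 0.2735]
t=3: π = [0.1703, 0.1959, 0.3755, 0.2583]

π = [0.1703, 0.1959, 0.3755, 0.2583]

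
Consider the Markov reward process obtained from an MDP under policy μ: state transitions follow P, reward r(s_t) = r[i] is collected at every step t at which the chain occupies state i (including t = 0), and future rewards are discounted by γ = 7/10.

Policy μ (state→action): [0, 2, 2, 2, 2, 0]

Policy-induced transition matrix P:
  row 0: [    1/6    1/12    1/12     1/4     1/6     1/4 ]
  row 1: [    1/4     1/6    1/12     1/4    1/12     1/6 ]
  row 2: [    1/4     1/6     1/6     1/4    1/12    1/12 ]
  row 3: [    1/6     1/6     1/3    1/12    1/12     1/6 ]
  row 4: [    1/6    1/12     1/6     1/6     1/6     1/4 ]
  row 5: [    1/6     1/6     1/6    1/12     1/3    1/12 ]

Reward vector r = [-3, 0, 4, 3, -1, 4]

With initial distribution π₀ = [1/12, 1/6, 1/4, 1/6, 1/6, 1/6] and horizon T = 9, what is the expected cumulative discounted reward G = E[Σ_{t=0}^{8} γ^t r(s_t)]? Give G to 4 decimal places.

G = 4.2508

t=0: π = [0.0833, 0.1667, 0.2500, 0.1667, 0.1667, 0.1667], E[r] = 1.7500, γ^t·E[r] = 1.750000, running G = 1.750000
t=1: π = [0.2014, 0.1458, 0.1736, 0.1806, 0.1458, 0.1528], E[r] = 1.0972, γ^t·E[r] = 0.768056, running G = 2.518056
t=2: π = [0.1933, 0.1377, 0.1678, 0.1823, 0.1505, 0.1684], E[r] = 1.1615, γ^t·E[r] = 0.569115, running G = 3.087170
t=3: π = [0.1921, 0.1380, 0.1695, 0.1790, 0.1541, 0.1673], E[r] = 1.1536, γ^t·E[r] = 0.395684, running G = 3.482854
t=4: π = [0.1923, 0.1378, 0.1690, 0.1794, 0.1540, 0.1675], E[r] = 1.1532, γ^t·E[r] = 0.276889, running G = 3.759743
t=5: π = [0.1922, 0.1378, 0.1691, 0.1793, 0.1541, 0.1675], E[r] = 1.1535, γ^t·E[r] = 0.193869, running G = 3.953613
t=6: π = [0.1922, 0.1378, 0.1691, 0.1794, 0.1541, 0.1675], E[r] = 1.1534, γ^t·E[r] = 0.135698, running G = 4.089311
t=7: π = [0.1922, 0.1378, 0.1691, 0.1794, 0.1541, 0.1675], E[r] = 1.1534, γ^t·E[r] = 0.094990, running G = 4.184301
t=8: π = [0.1922, 0.1378, 0.1691, 0.1794, 0.1541, 0.1675], E[r] = 1.1534, γ^t·E[r] = 0.066493, running G = 4.250794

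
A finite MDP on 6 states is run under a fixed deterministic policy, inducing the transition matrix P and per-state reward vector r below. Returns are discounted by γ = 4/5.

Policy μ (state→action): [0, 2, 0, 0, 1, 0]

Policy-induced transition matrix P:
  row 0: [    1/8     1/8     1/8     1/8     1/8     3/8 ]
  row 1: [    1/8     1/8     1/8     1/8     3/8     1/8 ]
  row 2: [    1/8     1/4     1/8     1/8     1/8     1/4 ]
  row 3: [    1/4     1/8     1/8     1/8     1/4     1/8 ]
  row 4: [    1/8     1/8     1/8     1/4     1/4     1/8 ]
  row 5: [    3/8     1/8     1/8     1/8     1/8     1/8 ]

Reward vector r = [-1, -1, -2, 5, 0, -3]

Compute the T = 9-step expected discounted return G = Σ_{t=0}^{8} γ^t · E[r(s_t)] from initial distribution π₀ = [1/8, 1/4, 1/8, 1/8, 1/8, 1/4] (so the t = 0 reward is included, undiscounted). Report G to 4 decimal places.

t=0: π = [0.1250, 0.2500, 0.1250, 0.1250, 0.1250, 0.2500], E[r] = -0.7500, γ^t·E[r] = -0.750000, running G = -0.750000
t=1: π = [0.2031, 0.1406, 0.1250, 0.1406, 0.2188, 0.1719], E[r] = -0.4063, γ^t·E[r] = -0.325000, running G = -1.075000
t=2: π = [0.1855, 0.1406, 0.1250, 0.1523, 0.2051, 0.1914], E[r] = -0.3887, γ^t·E[r] = -0.248750, running G = -1.323750
t=3: π = [0.1919, 0.1406, 0.1250, 0.1506, 0.2048, 0.1870], E[r] = -0.3904, γ^t·E[r] = -0.199875, running G = -1.523625
t=4: π = [0.1906, 0.1406, 0.1250, 0.1506, 0.2046, 0.1886], E[r] = -0.3940, γ^t·E[r] = -0.161375, running G = -1.685000
t=5: π = [0.1910, 0.1406, 0.1250, 0.1506, 0.2046, 0.1883], E[r] = -0.3935, γ^t·E[r] = -0.128956, running G = -1.813956
t=6: π = [0.1909, 0.1406, 0.1250, 0.1506, 0.2045, 0.1884], E[r] = -0.3938, γ^t·E[r] = -0.103225, running G = -1.917182
t=7: π = [0.1909, 0.1406, 0.1250, 0.1506, 0.2045, 0.1883], E[r] = -0.3937, γ^t·E[r] = -0.082573, running G = -1.999755
t=8: π = [0.1909, 0.1406, 0.1250, 0.1506, 0.2045, 0.1884], E[r] = -0.3938, γ^t·E[r] = -0.066061, running G = -2.065815

G = -2.0658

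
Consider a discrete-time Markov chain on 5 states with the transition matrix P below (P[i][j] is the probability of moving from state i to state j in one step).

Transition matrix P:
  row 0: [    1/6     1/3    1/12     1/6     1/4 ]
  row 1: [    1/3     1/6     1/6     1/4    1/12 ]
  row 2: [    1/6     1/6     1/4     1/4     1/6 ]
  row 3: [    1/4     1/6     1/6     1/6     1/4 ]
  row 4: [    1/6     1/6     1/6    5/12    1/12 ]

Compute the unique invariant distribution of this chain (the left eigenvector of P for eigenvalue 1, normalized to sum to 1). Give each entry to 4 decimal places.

π = [0.2206, 0.2034, 0.1618, 0.2405, 0.1737]

Balance equations π_j = Σ_i π_i·P[i][j]:
  π_0 = 1/6·π_0 + 1/3·π_1 + 1/6·π_2 + 1/4·π_3 + 1/6·π_4
  π_1 = 1/3·π_0 + 1/6·π_1 + 1/6·π_2 + 1/6·π_3 + 1/6·π_4
  π_2 = 1/12·π_0 + 1/6·π_1 + 1/4·π_2 + 1/6·π_3 + 1/6·π_4
  π_3 = 1/6·π_0 + 1/4·π_1 + 1/4·π_2 + 1/6·π_3 + 5/12·π_4
  normalize: π_0 + π_1 + π_2 + π_3 + π_4 = 1
Solving the linear system gives exactly π = [1297/5879, 1196/5879, 951/5879, 1414/5879, 1021/5879].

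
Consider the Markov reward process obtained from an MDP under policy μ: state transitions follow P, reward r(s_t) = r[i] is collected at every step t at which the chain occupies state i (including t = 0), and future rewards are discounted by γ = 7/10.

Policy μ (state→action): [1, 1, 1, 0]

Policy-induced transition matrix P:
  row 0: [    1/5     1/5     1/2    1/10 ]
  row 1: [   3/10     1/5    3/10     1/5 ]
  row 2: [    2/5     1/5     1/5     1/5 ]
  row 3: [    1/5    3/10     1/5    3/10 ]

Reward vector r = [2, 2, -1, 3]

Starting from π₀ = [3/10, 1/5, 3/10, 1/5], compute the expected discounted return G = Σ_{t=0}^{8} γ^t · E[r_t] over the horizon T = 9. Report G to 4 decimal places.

G = 4.0868

t=0: π = [0.3000, 0.2000, 0.3000, 0.2000], E[r] = 1.3000, γ^t·E[r] = 1.300000, running G = 1.300000
t=1: π = [0.2800, 0.2200, 0.3100, 0.1900], E[r] = 1.2600, γ^t·E[r] = 0.882000, running G = 2.182000
t=2: π = [0.2840, 0.2190, 0.3060, 0.1910], E[r] = 1.2730, γ^t·E[r] = 0.623770, running G = 2.805770
t=3: π = [0.2831, 0.2191, 0.3071, 0.1907], E[r] = 1.2694, γ^t·E[r] = 0.435404, running G = 3.241174
t=4: π = [0.2833, 0.2191, 0.3068, 0.1908], E[r] = 1.2702, γ^t·E[r] = 0.304985, running G = 3.546159
t=5: π = [0.2833, 0.2191, 0.3069, 0.1907], E[r] = 1.2700, γ^t·E[r] = 0.213453, running G = 3.759612
t=6: π = [0.2833, 0.2191, 0.3069, 0.1907], E[r] = 1.2701, γ^t·E[r] = 0.149423, running G = 3.909035
t=7: π = [0.2833, 0.2191, 0.3069, 0.1907], E[r] = 1.2701, γ^t·E[r] = 0.104595, running G = 4.013630
t=8: π = [0.2833, 0.2191, 0.3069, 0.1907], E[r] = 1.2701, γ^t·E[r] = 0.073217, running G = 4.086847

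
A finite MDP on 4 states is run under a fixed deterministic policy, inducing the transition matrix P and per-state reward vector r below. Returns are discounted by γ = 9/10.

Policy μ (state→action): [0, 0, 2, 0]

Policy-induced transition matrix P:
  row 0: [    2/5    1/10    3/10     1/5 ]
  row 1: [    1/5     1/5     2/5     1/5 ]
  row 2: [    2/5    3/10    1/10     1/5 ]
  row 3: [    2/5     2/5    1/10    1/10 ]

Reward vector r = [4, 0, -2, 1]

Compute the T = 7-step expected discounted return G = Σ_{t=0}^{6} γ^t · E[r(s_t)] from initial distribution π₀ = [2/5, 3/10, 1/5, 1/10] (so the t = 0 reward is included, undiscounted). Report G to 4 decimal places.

t=0: π = [0.4000, 0.3000, 0.2000, 0.1000], E[r] = 1.3000, γ^t·E[r] = 1.300000, running G = 1.300000
t=1: π = [0.3400, 0.2000, 0.2700, 0.1900], E[r] = 1.0100, γ^t·E[r] = 0.909000, running G = 2.209000
t=2: π = [0.3600, 0.2310, 0.2280, 0.1810], E[r] = 1.1650, γ^t·E[r] = 0.943650, running G = 3.152650
t=3: π = [0.3538, 0.2230, 0.2413, 0.1819], E[r] = 1.1145, γ^t·E[r] = 0.812471, running G = 3.965121
t=4: π = [0.3554, 0.2251, 0.2377, 0.1818], E[r] = 1.1281, γ^t·E[r] = 0.740140, running G = 4.705260
t=5: π = [0.3550, 0.2246, 0.2386, 0.1818], E[r] = 1.1245, γ^t·E[r] = 0.663992, running G = 5.369253
t=6: π = [0.3551, 0.2247, 0.2384, 0.1818], E[r] = 1.1254, γ^t·E[r] = 0.598087, running G = 5.967339

G = 5.9673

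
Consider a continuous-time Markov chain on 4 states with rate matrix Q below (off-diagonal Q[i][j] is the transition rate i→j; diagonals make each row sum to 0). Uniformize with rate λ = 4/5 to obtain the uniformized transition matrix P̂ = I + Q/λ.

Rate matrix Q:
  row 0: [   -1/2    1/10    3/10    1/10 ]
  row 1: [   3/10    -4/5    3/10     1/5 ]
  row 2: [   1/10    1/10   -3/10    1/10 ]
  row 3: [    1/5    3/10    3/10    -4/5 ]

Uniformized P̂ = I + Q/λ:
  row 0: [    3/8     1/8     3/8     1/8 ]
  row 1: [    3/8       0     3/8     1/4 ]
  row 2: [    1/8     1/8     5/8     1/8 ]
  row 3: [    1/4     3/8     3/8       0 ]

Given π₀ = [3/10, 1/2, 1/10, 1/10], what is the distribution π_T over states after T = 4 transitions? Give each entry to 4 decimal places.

t=0: π = [0.3000, 0.5000, 0.1000, 0.1000]
t=1: π = [0.3375, 0.0875, 0.4000, 0.1750]
t=2: π = [0.2531, 0.1578, 0.4750, 0.1141]
t=3: π = [0.2420, 0.1338, 0.4938, 0.1305]
t=4: π = [0.2353, 0.1409, 0.4984, 0.1254]

π = [0.2353, 0.1409, 0.4984, 0.1254]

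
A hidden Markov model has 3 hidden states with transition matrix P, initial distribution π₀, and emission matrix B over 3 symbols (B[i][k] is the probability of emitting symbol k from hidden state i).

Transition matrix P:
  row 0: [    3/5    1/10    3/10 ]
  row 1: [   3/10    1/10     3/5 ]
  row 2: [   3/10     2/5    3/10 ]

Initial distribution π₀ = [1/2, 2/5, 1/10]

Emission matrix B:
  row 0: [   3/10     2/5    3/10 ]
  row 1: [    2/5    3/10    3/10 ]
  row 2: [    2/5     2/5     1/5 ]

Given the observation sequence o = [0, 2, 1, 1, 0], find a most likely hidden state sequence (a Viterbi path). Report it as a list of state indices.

path = [0, 0, 0, 0, 0]

t=0: δ = [1.500e-01, 1.600e-01, 4.000e-02]  (obs o_0=0)
t=1: δ = [2.700e-02, 4.800e-03, 1.920e-02]  ψ = [0, 1, 1]  (obs o_1=2)
t=2: δ = [6.480e-03, 2.304e-03, 3.240e-03]  ψ = [0, 2, 0]  (obs o_2=1)
t=3: δ = [1.555e-03, 3.888e-04, 7.776e-04]  ψ = [0, 2, 0]  (obs o_3=1)
t=4: δ = [2.799e-04, 1.244e-04, 1.866e-04]  ψ = [0, 2, 0]  (obs o_4=0)
backtrack: best end state = 0; path = [0, 0, 0, 0, 0]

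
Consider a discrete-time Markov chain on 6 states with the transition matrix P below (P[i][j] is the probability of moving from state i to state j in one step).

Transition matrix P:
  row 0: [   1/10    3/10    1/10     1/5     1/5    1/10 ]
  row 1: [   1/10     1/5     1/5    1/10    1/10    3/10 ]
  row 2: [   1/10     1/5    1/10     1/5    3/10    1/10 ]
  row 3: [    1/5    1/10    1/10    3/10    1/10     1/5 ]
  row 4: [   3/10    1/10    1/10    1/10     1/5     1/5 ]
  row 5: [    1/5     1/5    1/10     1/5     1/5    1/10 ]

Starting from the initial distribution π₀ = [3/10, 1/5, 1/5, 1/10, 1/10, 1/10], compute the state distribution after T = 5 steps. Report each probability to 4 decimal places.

π = [0.1705, 0.1813, 0.1181, 0.1826, 0.1755, 0.1720]

t=0: π = [0.3000, 0.2000, 0.2000, 0.1000, 0.1000, 0.1000]
t=1: π = [0.1400, 0.2100, 0.1200, 0.1800, 0.1900, 0.1600]
t=2: π = [0.1720, 0.1770, 0.1210, 0.1780, 0.1730, 0.1790]
t=3: π = [0.1703, 0.1821, 0.1177, 0.1828, 0.1766, 0.1705]
t=4: π = [0.1707, 0.1811, 0.1182, 0.1824, 0.1753, 0.1724]
t=5: π = [0.1705, 0.1813, 0.1181, 0.1826, 0.1755, 0.1720]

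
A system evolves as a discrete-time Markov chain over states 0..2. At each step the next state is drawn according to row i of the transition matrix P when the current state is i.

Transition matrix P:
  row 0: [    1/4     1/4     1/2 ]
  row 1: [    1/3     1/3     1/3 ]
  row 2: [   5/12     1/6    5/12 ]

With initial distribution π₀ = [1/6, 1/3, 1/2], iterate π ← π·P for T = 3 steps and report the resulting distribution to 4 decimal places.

t=0: π = [0.1667, 0.3333, 0.5000]
t=1: π = [0.3611, 0.2361, 0.4028]
t=2: π = [0.3368, 0.2361, 0.4271]
t=3: π = [0.3409, 0.2341, 0.4251]

π = [0.3409, 0.2341, 0.4251]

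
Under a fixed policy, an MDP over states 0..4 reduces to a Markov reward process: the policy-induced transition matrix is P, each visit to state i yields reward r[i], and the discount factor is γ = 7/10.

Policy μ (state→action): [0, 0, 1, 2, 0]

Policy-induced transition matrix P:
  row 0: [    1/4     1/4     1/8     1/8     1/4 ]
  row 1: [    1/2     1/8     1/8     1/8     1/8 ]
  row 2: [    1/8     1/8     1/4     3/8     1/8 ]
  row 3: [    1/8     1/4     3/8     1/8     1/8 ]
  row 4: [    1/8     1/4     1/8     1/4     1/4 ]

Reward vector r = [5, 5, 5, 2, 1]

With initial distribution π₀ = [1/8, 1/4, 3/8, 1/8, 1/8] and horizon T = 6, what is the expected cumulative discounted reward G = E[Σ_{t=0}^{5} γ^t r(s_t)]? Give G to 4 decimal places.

t=0: π = [0.1250, 0.2500, 0.3750, 0.1250, 0.1250], E[r] = 4.1250, γ^t·E[r] = 4.125000, running G = 4.125000
t=1: π = [0.2344, 0.1719, 0.2031, 0.2344, 0.1563], E[r] = 3.6719, γ^t·E[r] = 2.570313, running G = 6.695313
t=2: π = [0.2188, 0.2031, 0.2090, 0.1953, 0.1738], E[r] = 3.7188, γ^t·E[r] = 1.822188, running G = 8.517500
t=3: π = [0.2285, 0.1985, 0.2000, 0.1990, 0.1741], E[r] = 3.7068, γ^t·E[r] = 1.271428, running G = 9.788928
t=4: π = [0.2280, 0.2002, 0.1997, 0.1967, 0.1753], E[r] = 3.7085, γ^t·E[r] = 0.890403, running G = 10.679331
t=5: π = [0.2286, 0.2000, 0.1992, 0.1968, 0.1754], E[r] = 3.7078, γ^t·E[r] = 0.623168, running G = 11.302499

G = 11.3025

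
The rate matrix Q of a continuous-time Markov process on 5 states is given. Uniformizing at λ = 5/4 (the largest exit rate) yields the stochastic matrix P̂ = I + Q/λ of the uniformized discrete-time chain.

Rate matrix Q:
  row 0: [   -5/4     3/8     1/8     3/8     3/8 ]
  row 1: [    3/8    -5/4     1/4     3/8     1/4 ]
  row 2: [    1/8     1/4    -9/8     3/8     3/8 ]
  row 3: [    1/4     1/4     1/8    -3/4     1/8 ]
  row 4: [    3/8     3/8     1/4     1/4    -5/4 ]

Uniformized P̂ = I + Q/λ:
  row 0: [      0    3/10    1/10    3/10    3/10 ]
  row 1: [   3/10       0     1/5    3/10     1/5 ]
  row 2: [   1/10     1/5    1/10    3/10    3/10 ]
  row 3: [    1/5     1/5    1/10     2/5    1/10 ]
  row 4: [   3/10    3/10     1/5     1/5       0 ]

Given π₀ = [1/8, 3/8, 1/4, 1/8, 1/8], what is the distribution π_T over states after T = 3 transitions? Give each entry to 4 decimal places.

π = [0.1880, 0.1925, 0.1375, 0.3145, 0.1675]

t=0: π = [0.1250, 0.3750, 0.2500, 0.1250, 0.1250]
t=1: π = [0.2000, 0.1500, 0.1500, 0.3000, 0.2000]
t=2: π = [0.1800, 0.2100, 0.1350, 0.3100, 0.1650]
t=3: π = [0.1880, 0.1925, 0.1375, 0.3145, 0.1675]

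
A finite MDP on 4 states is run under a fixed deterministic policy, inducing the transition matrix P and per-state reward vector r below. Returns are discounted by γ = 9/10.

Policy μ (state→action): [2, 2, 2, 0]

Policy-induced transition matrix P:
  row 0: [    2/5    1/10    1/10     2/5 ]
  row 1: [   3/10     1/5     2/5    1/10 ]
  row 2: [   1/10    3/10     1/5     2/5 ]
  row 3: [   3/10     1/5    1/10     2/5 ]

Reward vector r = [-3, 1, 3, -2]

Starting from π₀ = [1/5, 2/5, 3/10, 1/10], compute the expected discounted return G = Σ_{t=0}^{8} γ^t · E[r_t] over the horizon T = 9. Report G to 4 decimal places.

t=0: π = [0.2000, 0.4000, 0.3000, 0.1000], E[r] = 0.5000, γ^t·E[r] = 0.500000, running G = 0.500000
t=1: π = [0.2600, 0.2100, 0.2500, 0.2800], E[r] = -0.3800, γ^t·E[r] = -0.342000, running G = 0.158000
t=2: π = [0.2760, 0.1990, 0.1880, 0.3370], E[r] = -0.7390, γ^t·E[r] = -0.598590, running G = -0.440590
t=3: π = [0.2900, 0.1912, 0.1785, 0.3403], E[r] = -0.8239, γ^t·E[r] = -0.600623, running G = -1.041213
t=4: π = [0.2933, 0.1889, 0.1752, 0.3426], E[r] = -0.8507, γ^t·E[r] = -0.558144, running G = -1.599357
t=5: π = [0.2943, 0.1882, 0.1742, 0.3433], E[r] = -0.8588, γ^t·E[r] = -0.507133, running G = -2.106491
t=6: π = [0.2946, 0.1880, 0.1739, 0.3435], E[r] = -0.8613, γ^t·E[r] = -0.457705, running G = -2.564196
t=7: π = [0.2947, 0.1879, 0.1738, 0.3436], E[r] = -0.8620, γ^t·E[r] = -0.412282, running G = -2.976478
t=8: π = [0.2947, 0.1879, 0.1738, 0.3436], E[r] = -0.8622, γ^t·E[r] = -0.371148, running G = -3.347626

G = -3.3476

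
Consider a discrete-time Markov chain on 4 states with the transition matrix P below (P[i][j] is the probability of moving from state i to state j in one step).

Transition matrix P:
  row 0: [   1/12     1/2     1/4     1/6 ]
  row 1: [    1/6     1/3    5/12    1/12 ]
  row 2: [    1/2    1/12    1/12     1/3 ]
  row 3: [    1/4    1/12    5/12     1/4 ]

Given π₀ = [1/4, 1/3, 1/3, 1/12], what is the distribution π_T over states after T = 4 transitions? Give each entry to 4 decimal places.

π = [0.2560, 0.2539, 0.2803, 0.2098]

t=0: π = [0.2500, 0.3333, 0.3333, 0.0833]
t=1: π = [0.2639, 0.2708, 0.2639, 0.2014]
t=2: π = [0.2494, 0.2610, 0.2847, 0.2049]
t=3: π = [0.2579, 0.2525, 0.2802, 0.2094]
t=4: π = [0.2560, 0.2539, 0.2803, 0.2098]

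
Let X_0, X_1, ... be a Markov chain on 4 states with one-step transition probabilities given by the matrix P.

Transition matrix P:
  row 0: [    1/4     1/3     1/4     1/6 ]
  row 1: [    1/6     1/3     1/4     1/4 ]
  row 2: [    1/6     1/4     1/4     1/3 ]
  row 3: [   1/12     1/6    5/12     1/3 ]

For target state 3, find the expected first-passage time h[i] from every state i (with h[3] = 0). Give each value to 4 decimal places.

First-step conditioning: h[3] = 0; for i ≠ 3, h[i] = 1 + Σ_k P[i][k]·h[k].
  h[0] = 1 + 1/4·h[0] + 1/3·h[1] + 1/4·h[2]
  h[1] = 1 + 1/6·h[0] + 1/3·h[1] + 1/4·h[2]
  h[2] = 1 + 1/6·h[0] + 1/4·h[1] + 1/4·h[2]
Solving the 3×3 linear system over states ≠ 3 gives exactly h = [64/15, 176/45, 484/135, 0] (h[3] = 0 is the target).

h = [4.2667, 3.9111, 3.5852, 0.0000]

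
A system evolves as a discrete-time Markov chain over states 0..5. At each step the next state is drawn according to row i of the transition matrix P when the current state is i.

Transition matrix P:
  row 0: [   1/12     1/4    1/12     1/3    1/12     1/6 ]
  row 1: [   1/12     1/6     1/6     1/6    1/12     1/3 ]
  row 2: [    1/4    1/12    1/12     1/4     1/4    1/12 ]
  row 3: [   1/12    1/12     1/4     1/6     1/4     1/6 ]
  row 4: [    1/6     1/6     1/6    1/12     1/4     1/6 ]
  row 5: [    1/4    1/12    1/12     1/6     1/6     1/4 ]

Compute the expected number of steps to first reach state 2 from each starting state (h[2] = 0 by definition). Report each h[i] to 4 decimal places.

First-step conditioning: h[2] = 0; for i ≠ 2, h[i] = 1 + Σ_k P[i][k]·h[k].
  h[0] = 1 + 1/12·h[0] + 1/4·h[1] + 1/3·h[3] + 1/12·h[4] + 1/6·h[5]
  h[1] = 1 + 1/12·h[0] + 1/6·h[1] + 1/6·h[3] + 1/12·h[4] + 1/3·h[5]
  h[3] = 1 + 1/12·h[0] + 1/12·h[1] + 1/6·h[3] + 1/4·h[4] + 1/6·h[5]
  h[4] = 1 + 1/6·h[0] + 1/6·h[1] + 1/12·h[3] + 1/4·h[4] + 1/6·h[5]
  h[5] = 1 + 1/4·h[0] + 1/12·h[1] + 1/6·h[3] + 1/6·h[4] + 1/4·h[5]
Solving the 5×5 linear system over states ≠ 2 gives exactly h = [31359/4480, 3723/560, 0, 26871/4480, 29727/4480, 32313/4480] (h[2] = 0 is the target).

h = [6.9998, 6.6482, 0.0000, 5.9980, 6.6355, 7.2127]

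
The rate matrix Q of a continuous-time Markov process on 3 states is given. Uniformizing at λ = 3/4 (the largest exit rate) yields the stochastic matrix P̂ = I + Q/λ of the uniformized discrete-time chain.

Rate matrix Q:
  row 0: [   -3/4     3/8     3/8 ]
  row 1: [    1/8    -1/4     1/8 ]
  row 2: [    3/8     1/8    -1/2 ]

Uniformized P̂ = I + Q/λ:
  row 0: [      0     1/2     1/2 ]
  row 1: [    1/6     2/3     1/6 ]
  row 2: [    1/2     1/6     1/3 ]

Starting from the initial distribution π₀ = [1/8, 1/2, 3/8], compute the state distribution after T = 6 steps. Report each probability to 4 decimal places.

t=0: π = [0.1250, 0.5000, 0.3750]
t=1: π = [0.2708, 0.4583, 0.2708]
t=2: π = [0.2118, 0.4861, 0.3021]
t=3: π = [0.2321, 0.4803, 0.2876]
t=4: π = [0.2239, 0.4842, 0.2920]
t=5: π = [0.2267, 0.4834, 0.2899]
t=6: π = [0.2255, 0.4839, 0.2905]

π = [0.2255, 0.4839, 0.2905]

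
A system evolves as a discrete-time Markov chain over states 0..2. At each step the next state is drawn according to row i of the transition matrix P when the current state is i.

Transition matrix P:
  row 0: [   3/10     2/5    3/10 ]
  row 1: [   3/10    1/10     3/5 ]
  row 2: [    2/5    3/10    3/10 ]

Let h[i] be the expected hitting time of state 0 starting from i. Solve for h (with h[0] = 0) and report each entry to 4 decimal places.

First-step conditioning: h[0] = 0; for i ≠ 0, h[i] = 1 + Σ_k P[i][k]·h[k].
  h[1] = 1 + 1/10·h[1] + 3/5·h[2]
  h[2] = 1 + 3/10·h[1] + 3/10·h[2]
Solving the 2×2 linear system over states ≠ 0 gives exactly h = [0, 26/9, 8/3] (h[0] = 0 is the target).

h = [0.0000, 2.8889, 2.6667]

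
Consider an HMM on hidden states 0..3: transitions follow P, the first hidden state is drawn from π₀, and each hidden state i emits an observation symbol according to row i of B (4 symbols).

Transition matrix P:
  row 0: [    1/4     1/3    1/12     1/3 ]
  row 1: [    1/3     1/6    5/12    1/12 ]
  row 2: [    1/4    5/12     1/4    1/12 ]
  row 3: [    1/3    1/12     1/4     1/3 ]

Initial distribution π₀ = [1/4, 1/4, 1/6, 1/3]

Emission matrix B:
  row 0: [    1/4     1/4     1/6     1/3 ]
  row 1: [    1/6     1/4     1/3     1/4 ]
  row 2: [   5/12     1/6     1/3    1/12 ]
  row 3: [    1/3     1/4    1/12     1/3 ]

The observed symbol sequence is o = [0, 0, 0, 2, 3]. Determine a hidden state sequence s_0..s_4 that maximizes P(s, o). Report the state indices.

path = [3, 3, 2, 1, 0]

t=0: δ = [6.250e-02, 4.167e-02, 6.944e-02, 1.111e-01]  (obs o_0=0)
t=1: δ = [9.259e-03, 4.823e-03, 1.157e-02, 1.235e-02]  ψ = [3, 2, 3, 3]  (obs o_1=0)
t=2: δ = [1.029e-03, 8.038e-04, 1.286e-03, 1.372e-03]  ψ = [3, 2, 3, 3]  (obs o_2=0)
t=3: δ = [7.621e-05, 1.786e-04, 1.143e-04, 3.810e-05]  ψ = [3, 2, 3, 3]  (obs o_3=2)
t=4: δ = [1.985e-05, 1.191e-05, 6.202e-06, 8.468e-06]  ψ = [1, 2, 1, 0]  (obs o_4=3)
backtrack: best end state = 0; path = [3, 3, 2, 1, 0]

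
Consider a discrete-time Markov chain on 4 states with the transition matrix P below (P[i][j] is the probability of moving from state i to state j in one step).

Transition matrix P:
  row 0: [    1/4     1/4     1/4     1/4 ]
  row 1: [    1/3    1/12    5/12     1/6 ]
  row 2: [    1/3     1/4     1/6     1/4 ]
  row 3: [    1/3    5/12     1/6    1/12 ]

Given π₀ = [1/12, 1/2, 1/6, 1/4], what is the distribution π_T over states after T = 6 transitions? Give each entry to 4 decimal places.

t=0: π = [0.0833, 0.5000, 0.1667, 0.2500]
t=1: π = [0.3264, 0.2083, 0.2986, 0.1667]
t=2: π = [0.3061, 0.2431, 0.2459, 0.2049]
t=3: π = [0.3078, 0.2436, 0.2529, 0.1956]
t=4: π = [0.3077, 0.2420, 0.2532, 0.1971]
t=5: π = [0.3077, 0.2425, 0.2528, 0.1970]
t=6: π = [0.3077, 0.2424, 0.2529, 0.1970]

π = [0.3077, 0.2424, 0.2529, 0.1970]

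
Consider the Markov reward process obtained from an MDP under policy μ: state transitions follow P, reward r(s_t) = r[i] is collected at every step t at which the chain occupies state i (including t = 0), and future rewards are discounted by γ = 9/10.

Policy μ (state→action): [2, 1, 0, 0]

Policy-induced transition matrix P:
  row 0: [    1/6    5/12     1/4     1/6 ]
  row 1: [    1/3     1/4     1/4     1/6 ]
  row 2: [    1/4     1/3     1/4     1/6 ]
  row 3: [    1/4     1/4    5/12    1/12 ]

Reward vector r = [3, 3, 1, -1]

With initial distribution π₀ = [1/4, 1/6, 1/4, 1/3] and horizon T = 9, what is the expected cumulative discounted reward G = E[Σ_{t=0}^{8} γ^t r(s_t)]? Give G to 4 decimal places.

G = 10.5640

t=0: π = [0.2500, 0.1667, 0.2500, 0.3333], E[r] = 1.1667, γ^t·E[r] = 1.166667, running G = 1.166667
t=1: π = [0.2431, 0.3125, 0.3056, 0.1389], E[r] = 1.8333, γ^t·E[r] = 1.650000, running G = 2.816667
t=2: π = [0.2558, 0.3160, 0.2731, 0.1551], E[r] = 1.8333, γ^t·E[r] = 1.485000, running G = 4.301667
t=3: π = [0.2550, 0.3154, 0.2758, 0.1537], E[r] = 1.8333, γ^t·E[r] = 1.336500, running G = 5.638167
t=4: π = [0.2550, 0.3155, 0.2756, 0.1539], E[r] = 1.8333, γ^t·E[r] = 1.202850, running G = 6.841017
t=5: π = [0.2550, 0.3155, 0.2756, 0.1538], E[r] = 1.8333, γ^t·E[r] = 1.082565, running G = 7.923582
t=6: π = [0.2550, 0.3155, 0.2756, 0.1538], E[r] = 1.8333, γ^t·E[r] = 0.974309, running G = 8.897890
t=7: π = [0.2550, 0.3155, 0.2756, 0.1538], E[r] = 1.8333, γ^t·E[r] = 0.876878, running G = 9.774768
t=8: π = [0.2550, 0.3155, 0.2756, 0.1538], E[r] = 1.8333, γ^t·E[r] = 0.789190, running G = 10.563958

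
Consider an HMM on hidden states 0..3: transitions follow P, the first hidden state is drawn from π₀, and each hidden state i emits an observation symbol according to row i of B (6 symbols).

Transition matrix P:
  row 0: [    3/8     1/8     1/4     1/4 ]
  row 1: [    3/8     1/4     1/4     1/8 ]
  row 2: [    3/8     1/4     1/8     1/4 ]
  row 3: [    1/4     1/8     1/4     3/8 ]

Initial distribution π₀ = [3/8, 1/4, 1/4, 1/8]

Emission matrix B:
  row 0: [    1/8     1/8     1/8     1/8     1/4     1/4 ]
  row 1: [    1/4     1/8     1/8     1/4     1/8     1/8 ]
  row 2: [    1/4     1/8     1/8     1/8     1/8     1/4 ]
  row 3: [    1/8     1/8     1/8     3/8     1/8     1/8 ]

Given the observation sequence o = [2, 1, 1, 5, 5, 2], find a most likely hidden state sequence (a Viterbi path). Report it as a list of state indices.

path = [0, 0, 0, 0, 0, 0]

t=0: δ = [4.688e-02, 3.125e-02, 3.125e-02, 1.562e-02]  (obs o_0=2)
t=1: δ = [2.197e-03, 9.766e-04, 1.465e-03, 1.465e-03]  ψ = [0, 1, 0, 0]  (obs o_1=1)
t=2: δ = [1.030e-04, 4.578e-05, 6.866e-05, 6.866e-05]  ψ = [0, 2, 0, 0]  (obs o_2=1)
t=3: δ = [9.656e-06, 2.146e-06, 6.437e-06, 3.219e-06]  ψ = [0, 2, 0, 0]  (obs o_3=5)
t=4: δ = [9.052e-07, 2.012e-07, 6.035e-07, 3.017e-07]  ψ = [0, 2, 0, 0]  (obs o_4=5)
t=5: δ = [4.243e-08, 1.886e-08, 2.829e-08, 2.829e-08]  ψ = [0, 2, 0, 0]  (obs o_5=2)
backtrack: best end state = 0; path = [0, 0, 0, 0, 0, 0]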